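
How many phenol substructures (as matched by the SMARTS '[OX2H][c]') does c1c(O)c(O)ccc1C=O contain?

[OX2H][c] is the SMARTS for a phenol: a hydroxyl oxygen attached to an aromatic carbon.
The molecule carries 2 separate instances of a hydroxyl group (-OH) meeting every constraint; each maps to a distinct set of atoms, giving 2 matches.

2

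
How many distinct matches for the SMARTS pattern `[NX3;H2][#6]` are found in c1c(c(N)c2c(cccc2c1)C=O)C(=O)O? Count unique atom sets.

[NX3;H2][#6] is the SMARTS for a primary amine: a trivalent nitrogen with two H attached to carbon.
Exactly one fragment in the molecule meets all constraints, giving 1 match.

1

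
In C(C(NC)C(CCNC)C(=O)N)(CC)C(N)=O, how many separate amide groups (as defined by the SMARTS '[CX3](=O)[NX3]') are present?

2

[CX3](=O)[NX3] is the SMARTS for an amide: a carbonyl carbon bonded to a trivalent nitrogen.
The molecule carries 2 separate instances of a primary amide (-C(=O)NH2) meeting every constraint; each maps to a distinct set of atoms, giving 2 matches.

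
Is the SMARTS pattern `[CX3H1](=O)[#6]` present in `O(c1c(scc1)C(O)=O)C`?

No

The pattern [CX3H1](=O)[#6] describes an sp2 carbon with one H, double-bonded to O and single-bonded to carbon — an aldehyde.
The closest candidate here is a carboxylic acid group (-C(=O)OH), but the carbonyl carbon has H0 and is bonded to O, not H1. No other fragment satisfies the full query, so there is no match.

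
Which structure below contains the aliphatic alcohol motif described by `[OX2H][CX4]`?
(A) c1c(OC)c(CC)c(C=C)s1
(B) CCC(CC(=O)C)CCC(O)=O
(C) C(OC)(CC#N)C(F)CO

[OX2H][CX4] describes a hydroxyl oxygen bound to an sp3 (X4) carbon (an aliphatic alcohol).
(A) has a methoxy ether (-OCH3) but the oxygen has H0 (ether), not H1.
(B) has a carboxylic acid group (-C(=O)OH) but the -OH is on a CX3 carbonyl carbon, not a CX4 carbon.
(C) contains a hydroxyl group (-OH), which satisfies every atom and bond constraint.
So the answer is (C).

C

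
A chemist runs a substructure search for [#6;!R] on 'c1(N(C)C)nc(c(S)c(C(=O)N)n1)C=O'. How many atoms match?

The query [#6;!R] means: carbon not in any ring.
Check the 15 heavy atoms by environment: 2× n (aromatic, in 6-ring) → no; 4× c (aromatic, in 6-ring) → no; 2× N (acyclic) → no; 4× C (acyclic) → match; 2× O (acyclic) → no; 1× S (acyclic) → no.
That gives 4 matching atoms.

4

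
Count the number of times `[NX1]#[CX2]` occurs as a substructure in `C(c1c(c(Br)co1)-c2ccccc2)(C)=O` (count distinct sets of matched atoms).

[NX1]#[CX2] is the SMARTS for a nitrile: a nitrogen triple-bonded to a two-connected carbon.
No fragment in the molecule satisfies every constraint, giving 0 matches.

0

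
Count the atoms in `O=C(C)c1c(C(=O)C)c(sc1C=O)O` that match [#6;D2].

1

The query [#6;D2] means: any carbon bonded to exactly two heavy atoms.
Check the 14 heavy atoms by environment: 1× s (aromatic, D2) → no; 4× c (aromatic, D3) → no; 4× O (D1) → no; 1× C (D2) → match; 2× C (D3) → no; 2× C (D1) → no.
That gives 1 matching atom.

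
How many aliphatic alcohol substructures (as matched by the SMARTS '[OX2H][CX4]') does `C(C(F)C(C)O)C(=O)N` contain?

[OX2H][CX4] is the SMARTS for an aliphatic alcohol: a hydroxyl oxygen bound to an sp3 (X4) carbon.
Exactly one fragment in the molecule meets all constraints, giving 1 match.

1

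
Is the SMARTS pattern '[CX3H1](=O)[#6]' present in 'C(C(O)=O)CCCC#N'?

The pattern [CX3H1](=O)[#6] describes an sp2 carbon with one H, double-bonded to O and single-bonded to carbon — an aldehyde.
The closest candidate here is a carboxylic acid group (-C(=O)OH), but the carbonyl carbon has H0 and is bonded to O, not H1. No other fragment satisfies the full query, so there is no match.

No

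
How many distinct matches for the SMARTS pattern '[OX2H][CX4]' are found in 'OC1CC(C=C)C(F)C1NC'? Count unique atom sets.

1

[OX2H][CX4] is the SMARTS for an aliphatic alcohol: a hydroxyl oxygen bound to an sp3 (X4) carbon.
Exactly one fragment in the molecule meets all constraints, giving 1 match.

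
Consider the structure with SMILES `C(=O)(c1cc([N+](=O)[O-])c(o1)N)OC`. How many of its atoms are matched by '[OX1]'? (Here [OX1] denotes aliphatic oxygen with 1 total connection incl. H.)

The query [OX1] means: aliphatic oxygen with one total connection — typically a carbonyl =O or an oxide.
Check the 13 heavy atoms by environment: 1× o (aromatic, X2) → no; 4× c (aromatic, X3) → no; 1× N (X3) → no; 1× C (X3) → no; 2× O (X1) → match; 1× O (X2) → no; 1× C (X4) → no; 1× N (charge +1, X3) → no; 1× O (charge -1, X1) → match.
Summing the matching environments: 2 + 1 = 3 matching atoms.

3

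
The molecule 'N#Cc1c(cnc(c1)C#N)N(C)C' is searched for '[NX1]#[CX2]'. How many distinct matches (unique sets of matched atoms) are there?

2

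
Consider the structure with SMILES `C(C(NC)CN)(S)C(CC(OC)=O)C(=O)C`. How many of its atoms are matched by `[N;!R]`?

2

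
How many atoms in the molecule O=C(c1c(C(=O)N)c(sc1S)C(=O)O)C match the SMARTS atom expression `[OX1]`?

3

The query [OX1] means: aliphatic oxygen with one total connection — typically a carbonyl =O or an oxide.
Check the 15 heavy atoms by environment: 1× s (aromatic, X2) → no; 4× c (aromatic, X3) → no; 1× S (X2) → no; 3× C (X3) → no; 3× O (X1) → match; 1× N (X3) → no; 1× O (X2) → no; 1× C (X4) → no.
That gives 3 matching atoms.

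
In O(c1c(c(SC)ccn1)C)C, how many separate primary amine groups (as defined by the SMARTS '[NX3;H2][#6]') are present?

0

[NX3;H2][#6] is the SMARTS for a primary amine: a trivalent nitrogen with two H attached to carbon.
No fragment in the molecule satisfies every constraint, giving 0 matches.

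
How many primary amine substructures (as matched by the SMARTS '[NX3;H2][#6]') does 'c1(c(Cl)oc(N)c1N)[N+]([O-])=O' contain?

[NX3;H2][#6] is the SMARTS for a primary amine: a trivalent nitrogen with two H attached to carbon.
The molecule carries 2 separate instances of a primary amino group (-NH2) meeting every constraint; each maps to a distinct set of atoms, giving 2 matches.

2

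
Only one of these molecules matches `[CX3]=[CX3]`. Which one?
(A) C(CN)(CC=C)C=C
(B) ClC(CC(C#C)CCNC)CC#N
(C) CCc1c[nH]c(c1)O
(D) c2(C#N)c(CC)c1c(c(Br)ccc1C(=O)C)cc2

A

[CX3]=[CX3] describes a non-aromatic C=C double bond between two sp2 carbons (an alkene).
(A) contains a vinyl group (-CH=CH2), which satisfies every atom and bond constraint.
(B) has an ethynyl group (-C#CH) but the C-C bond is a triple bond, not a double bond.
(C) has an ethyl group (-CH2CH3) but its C-C bond is a single bond between CX4 carbons, not CX3=CX3.
(D) has an ethyl group (-CH2CH3) but its C-C bond is a single bond between CX4 carbons, not CX3=CX3.
So the answer is (A).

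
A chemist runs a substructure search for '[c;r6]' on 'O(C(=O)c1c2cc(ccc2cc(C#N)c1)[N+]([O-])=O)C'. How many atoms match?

10

The query [c;r6] means: aromatic carbon that belongs to a six-membered ring.
Check the 19 heavy atoms by environment: 10× c (aromatic, in 6-ring) → match; 3× C (acyclic) → no; 3× O (acyclic) → no; 1× N (charge +1, acyclic) → no; 1× O (charge -1, acyclic) → no; 1× N (acyclic) → no.
That gives 10 matching atoms.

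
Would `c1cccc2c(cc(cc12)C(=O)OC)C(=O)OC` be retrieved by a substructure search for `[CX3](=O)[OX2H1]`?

No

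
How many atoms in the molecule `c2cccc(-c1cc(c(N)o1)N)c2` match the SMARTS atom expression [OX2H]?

Check the 13 heavy atoms by environment: 1× o (aromatic, H0, X2) → no; 4× c (aromatic, H0, X3) → no; 6× c (aromatic, H1, X3) → no; 2× N (H2, X3) → no.
No environment satisfies the query, so 0 matching atoms.

0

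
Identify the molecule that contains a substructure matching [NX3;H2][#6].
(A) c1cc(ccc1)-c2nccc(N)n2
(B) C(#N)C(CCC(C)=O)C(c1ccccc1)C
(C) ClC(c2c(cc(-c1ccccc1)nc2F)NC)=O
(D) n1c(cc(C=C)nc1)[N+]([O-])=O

A

[NX3;H2][#6] describes a trivalent nitrogen with two H attached to carbon (a primary amine).
(A) contains a primary amino group (-NH2), which satisfies every atom and bond constraint.
(B) has a nitrile (-C#N) but the nitrogen is NX1 (triple-bonded), not NX3 with two H.
(C) has an N-methylamino group (-NHCH3) but the nitrogen bears two carbons and only one H (H1), not H2.
(D) has a nitro group (-[N+](=O)[O-]) but the nitrogen is [N+] with no H, not NX3H2.
So the answer is (A).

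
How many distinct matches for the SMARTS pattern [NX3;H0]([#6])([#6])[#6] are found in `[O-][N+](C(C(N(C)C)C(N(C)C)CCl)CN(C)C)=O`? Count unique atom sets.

[NX3;H0]([#6])([#6])[#6] is the SMARTS for a tertiary amine: a trivalent nitrogen with no H, bonded to three carbons.
The molecule carries 3 separate instances of a dimethylamino group (-N(CH3)2) meeting every constraint; each maps to a distinct set of atoms, giving 3 matches.

3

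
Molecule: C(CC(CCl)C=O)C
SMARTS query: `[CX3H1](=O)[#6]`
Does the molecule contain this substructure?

Yes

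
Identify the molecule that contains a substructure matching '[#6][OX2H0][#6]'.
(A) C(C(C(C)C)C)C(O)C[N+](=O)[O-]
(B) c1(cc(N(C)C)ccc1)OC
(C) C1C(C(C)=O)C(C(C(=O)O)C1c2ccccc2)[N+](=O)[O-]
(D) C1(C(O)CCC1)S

[#6][OX2H0][#6] describes an aliphatic oxygen bridging two carbons with no H on the oxygen (an ether).
(A) has a hydroxyl group (-OH) but the oxygen has H1, not H0 bridging two carbons.
(B) contains a methoxy ether (-OCH3), which satisfies every atom and bond constraint.
(C) has a carboxylic acid group (-C(=O)OH) but the -OH oxygen has H1; the =O is OX1, not OX2.
(D) has a hydroxyl group (-OH) but the oxygen has H1, not H0 bridging two carbons.
So the answer is (B).

B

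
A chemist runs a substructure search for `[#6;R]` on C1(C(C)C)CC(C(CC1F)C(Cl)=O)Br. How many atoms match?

6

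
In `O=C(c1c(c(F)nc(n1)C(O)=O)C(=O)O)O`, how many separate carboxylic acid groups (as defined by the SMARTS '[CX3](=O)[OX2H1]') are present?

3

[CX3](=O)[OX2H1] is the SMARTS for a carboxylic acid: an sp2 carbon double-bonded to O and single-bonded to an -OH oxygen.
The molecule carries 3 separate instances of a carboxylic acid group (-C(=O)OH) meeting every constraint; each maps to a distinct set of atoms, giving 3 matches.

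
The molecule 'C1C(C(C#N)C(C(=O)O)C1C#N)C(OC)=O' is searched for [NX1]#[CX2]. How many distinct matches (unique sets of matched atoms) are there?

[NX1]#[CX2] is the SMARTS for a nitrile: a nitrogen triple-bonded to a two-connected carbon.
The molecule carries 2 separate instances of a nitrile (-C#N) meeting every constraint; each maps to a distinct set of atoms, giving 2 matches.

2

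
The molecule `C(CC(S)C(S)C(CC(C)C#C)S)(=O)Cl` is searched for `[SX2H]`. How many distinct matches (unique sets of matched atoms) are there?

[SX2H] is the SMARTS for a thiol: an aliphatic sulfur with two connections, one being H.
The molecule carries 3 separate instances of a thiol (-SH) meeting every constraint; each maps to a distinct set of atoms, giving 3 matches.

3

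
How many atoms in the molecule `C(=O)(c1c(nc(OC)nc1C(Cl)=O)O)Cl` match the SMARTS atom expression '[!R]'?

9

The query [!R] means: !R matches any atom not in a ring.
Check the 15 heavy atoms by environment: 2× n (aromatic, in 6-ring) → no; 4× c (aromatic, in 6-ring) → no; 4× O (acyclic) → match; 3× C (acyclic) → match; 2× Cl (acyclic) → match.
Summing the matching environments: 4 + 3 + 2 = 9 matching atoms.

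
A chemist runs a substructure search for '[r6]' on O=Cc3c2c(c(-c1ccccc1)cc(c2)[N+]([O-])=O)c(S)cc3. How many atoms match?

16

The query [r6] means: r6 matches atoms in a six-membered ring.
Check the 22 heavy atoms by environment: 16× c (aromatic, in 6-ring) → match; 1× N (charge +1, acyclic) → no; 1× O (charge -1, acyclic) → no; 2× O (acyclic) → no; 1× C (acyclic) → no; 1× S (acyclic) → no.
That gives 16 matching atoms.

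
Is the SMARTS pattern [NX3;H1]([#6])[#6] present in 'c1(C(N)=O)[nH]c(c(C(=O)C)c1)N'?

No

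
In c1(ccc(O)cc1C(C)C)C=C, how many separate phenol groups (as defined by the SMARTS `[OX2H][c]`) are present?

[OX2H][c] is the SMARTS for a phenol: a hydroxyl oxygen attached to an aromatic carbon.
Exactly one fragment in the molecule meets all constraints, giving 1 match.

1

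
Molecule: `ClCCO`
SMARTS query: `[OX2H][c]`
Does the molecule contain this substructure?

The pattern [OX2H][c] describes a hydroxyl oxygen attached to an aromatic carbon — a phenol.
The closest candidate here is a hydroxyl group (-OH), but the -OH is on an aliphatic carbon, not an aromatic c. No other fragment satisfies the full query, so there is no match.

No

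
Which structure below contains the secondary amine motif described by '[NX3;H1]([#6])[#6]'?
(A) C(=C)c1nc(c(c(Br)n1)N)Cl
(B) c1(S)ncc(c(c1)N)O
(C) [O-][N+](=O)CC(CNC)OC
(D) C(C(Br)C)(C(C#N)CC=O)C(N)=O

C

[NX3;H1]([#6])[#6] describes a trivalent nitrogen with one H, bonded to two carbons (a secondary amine).
(A) has a primary amino group (-NH2) but the nitrogen has H2 and only one carbon neighbour.
(B) has a primary amino group (-NH2) but the nitrogen has H2 and only one carbon neighbour.
(C) contains an N-methylamino group (-NHCH3), which satisfies every atom and bond constraint.
(D) has a primary amide (-C(=O)NH2) but the -C(=O)NH2 nitrogen has H2, not H1.
So the answer is (C).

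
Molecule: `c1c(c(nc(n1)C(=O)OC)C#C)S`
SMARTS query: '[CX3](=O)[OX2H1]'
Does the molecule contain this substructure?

No

The pattern [CX3](=O)[OX2H1] describes an sp2 carbon double-bonded to O and single-bonded to an -OH oxygen — a carboxylic acid.
The closest candidate here is a methyl-ester group (-C(=O)OCH3), but the singly-bonded O has no H (OX2H0, not OX2H1). No other fragment satisfies the full query, so there is no match.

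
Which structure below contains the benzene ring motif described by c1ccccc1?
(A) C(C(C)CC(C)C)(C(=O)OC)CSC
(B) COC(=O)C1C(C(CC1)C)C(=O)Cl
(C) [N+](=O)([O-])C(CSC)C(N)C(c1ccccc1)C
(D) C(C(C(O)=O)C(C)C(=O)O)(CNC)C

c1ccccc1 describes six aromatic carbons in a ring (a benzene ring).
(A) has a methyl group (-CH3) but no six-membered all-carbon aromatic ring is present.
(B) has a methyl group (-CH3) but no six-membered all-carbon aromatic ring is present.
(C) contains a phenyl ring, which satisfies every atom and bond constraint.
(D) has a methyl group (-CH3) but no six-membered all-carbon aromatic ring is present.
So the answer is (C).

C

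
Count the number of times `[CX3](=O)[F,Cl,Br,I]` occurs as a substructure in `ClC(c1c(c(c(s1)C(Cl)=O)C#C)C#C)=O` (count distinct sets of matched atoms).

2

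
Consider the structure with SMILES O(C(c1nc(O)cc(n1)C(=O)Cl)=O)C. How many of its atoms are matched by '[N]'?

The query [N] means: uppercase N matches aliphatic (non-aromatic) nitrogen only.
Check the 14 heavy atoms by environment: 2× n (aromatic) → no; 4× c (aromatic) → no; 4× O → no; 3× C → no; 1× Cl → no.
No environment satisfies the query, so 0 matching atoms.

0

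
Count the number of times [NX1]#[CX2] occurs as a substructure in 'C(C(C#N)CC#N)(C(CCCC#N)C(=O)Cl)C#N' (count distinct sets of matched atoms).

[NX1]#[CX2] is the SMARTS for a nitrile: a nitrogen triple-bonded to a two-connected carbon.
The molecule carries 4 separate instances of a nitrile (-C#N) meeting every constraint; each maps to a distinct set of atoms, giving 4 matches.

4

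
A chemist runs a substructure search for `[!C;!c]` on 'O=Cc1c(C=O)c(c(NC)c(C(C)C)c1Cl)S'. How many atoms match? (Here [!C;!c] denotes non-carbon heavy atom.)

The query [!C;!c] means: neither aliphatic nor aromatic carbon — same as [!#6].
Check the 17 heavy atoms by environment: 6× c (aromatic) → no; 6× C → no; 2× O → match; 1× N → match; 1× Cl → match; 1× S → match.
Summing the matching environments: 2 + 1 + 1 + 1 = 5 matching atoms.

5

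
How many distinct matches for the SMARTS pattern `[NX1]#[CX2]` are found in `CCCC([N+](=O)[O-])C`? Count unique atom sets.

0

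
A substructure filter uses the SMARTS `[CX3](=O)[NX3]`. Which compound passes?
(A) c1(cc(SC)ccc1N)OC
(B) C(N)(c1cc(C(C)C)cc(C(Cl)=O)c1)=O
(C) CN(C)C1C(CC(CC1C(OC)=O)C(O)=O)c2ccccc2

B

[CX3](=O)[NX3] describes a carbonyl carbon bonded to a trivalent nitrogen (an amide).
(A) has a primary amino group (-NH2) but the -NH2 is not attached to a carbonyl carbon.
(B) contains a primary amide (-C(=O)NH2), which satisfies every atom and bond constraint.
(C) has a methyl-ester group (-C(=O)OCH3) but the carbonyl is bonded to O, not to an NX3 nitrogen.
So the answer is (B).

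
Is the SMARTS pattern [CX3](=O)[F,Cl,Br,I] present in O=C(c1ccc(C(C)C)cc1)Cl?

Yes

The pattern [CX3](=O)[F,Cl,Br,I] describes a carbonyl carbon bonded to a halogen — an acyl halide.
The molecule carries an acyl chloride (-C(=O)Cl), whose atoms satisfy every constraint of the query, so the pattern matches.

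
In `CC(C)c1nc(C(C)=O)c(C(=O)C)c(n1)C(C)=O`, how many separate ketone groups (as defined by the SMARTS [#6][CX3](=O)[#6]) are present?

3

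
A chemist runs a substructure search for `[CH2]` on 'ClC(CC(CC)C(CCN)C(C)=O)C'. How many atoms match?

4

Check the 14 heavy atoms by environment: 4× C (H2) → match; 3× C (H1) → no; 3× C (H3) → no; 1× N (H2) → no; 1× Cl (H0) → no; 1× C (H0) → no; 1× O (H0) → no.
That gives 4 matching atoms.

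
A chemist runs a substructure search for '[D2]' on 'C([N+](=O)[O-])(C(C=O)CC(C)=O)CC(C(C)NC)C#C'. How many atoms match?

Check the 19 heavy atoms by environment: 4× C (D2) → match; 5× C (D3) → no; 4× C (D1) → no; 1× N (charge +1, D3) → no; 1× O (charge -1, D1) → no; 3× O (D1) → no; 1× N (D2) → match.
Summing the matching environments: 4 + 1 = 5 matching atoms.

5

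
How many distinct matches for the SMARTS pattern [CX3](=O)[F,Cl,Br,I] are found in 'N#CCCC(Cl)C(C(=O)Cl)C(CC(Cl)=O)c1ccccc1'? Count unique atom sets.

2

[CX3](=O)[F,Cl,Br,I] is the SMARTS for an acyl halide: a carbonyl carbon bonded to a halogen.
The molecule carries 2 separate instances of an acyl chloride (-C(=O)Cl) meeting every constraint; each maps to a distinct set of atoms, giving 2 matches.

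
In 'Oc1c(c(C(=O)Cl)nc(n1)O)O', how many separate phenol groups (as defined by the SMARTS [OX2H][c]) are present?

3

[OX2H][c] is the SMARTS for a phenol: a hydroxyl oxygen attached to an aromatic carbon.
The molecule carries 3 separate instances of a hydroxyl group (-OH) meeting every constraint; each maps to a distinct set of atoms, giving 3 matches.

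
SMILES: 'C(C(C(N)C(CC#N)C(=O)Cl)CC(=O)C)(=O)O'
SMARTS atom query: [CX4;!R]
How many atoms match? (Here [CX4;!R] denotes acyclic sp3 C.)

6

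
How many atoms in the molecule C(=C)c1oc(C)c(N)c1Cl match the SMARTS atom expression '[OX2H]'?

The query [OX2H] means: aliphatic oxygen with two connections, one of which is H — an -OH oxygen.
Check the 10 heavy atoms by environment: 1× o (aromatic, H0, X2) → no; 4× c (aromatic, H0, X3) → no; 1× C (H3, X4) → no; 1× Cl (H0, X1) → no; 1× C (H1, X3) → no; 1× C (H2, X3) → no; 1× N (H2, X3) → no.
No environment satisfies the query, so 0 matching atoms.

0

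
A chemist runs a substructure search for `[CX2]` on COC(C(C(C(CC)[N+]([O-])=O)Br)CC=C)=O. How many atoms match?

0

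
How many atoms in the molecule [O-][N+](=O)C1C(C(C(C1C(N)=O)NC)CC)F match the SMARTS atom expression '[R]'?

Check the 16 heavy atoms by environment: 5× C (in 5-ring) → match; 4× C (acyclic) → no; 2× O (acyclic) → no; 2× N (acyclic) → no; 1× F (acyclic) → no; 1× N (charge +1, acyclic) → no; 1× O (charge -1, acyclic) → no.
That gives 5 matching atoms.

5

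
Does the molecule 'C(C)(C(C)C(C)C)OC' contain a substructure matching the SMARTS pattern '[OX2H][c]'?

No

The pattern [OX2H][c] describes a hydroxyl oxygen attached to an aromatic carbon — a phenol.
The closest candidate here is a methoxy ether (-OCH3), but the oxygen has H0, not H1. No other fragment satisfies the full query, so there is no match.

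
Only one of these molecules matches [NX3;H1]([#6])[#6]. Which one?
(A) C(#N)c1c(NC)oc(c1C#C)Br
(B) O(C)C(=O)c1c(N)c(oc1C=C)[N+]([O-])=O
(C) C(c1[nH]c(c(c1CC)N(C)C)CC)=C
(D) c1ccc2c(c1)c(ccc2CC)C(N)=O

A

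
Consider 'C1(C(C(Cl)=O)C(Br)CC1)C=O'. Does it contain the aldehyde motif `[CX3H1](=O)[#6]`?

Yes

The pattern [CX3H1](=O)[#6] describes an sp2 carbon with one H, double-bonded to O and single-bonded to carbon — an aldehyde.
The molecule carries an aldehyde (-CHO), whose atoms satisfy every constraint of the query, so the pattern matches.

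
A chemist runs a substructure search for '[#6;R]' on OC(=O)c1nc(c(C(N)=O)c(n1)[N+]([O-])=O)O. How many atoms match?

4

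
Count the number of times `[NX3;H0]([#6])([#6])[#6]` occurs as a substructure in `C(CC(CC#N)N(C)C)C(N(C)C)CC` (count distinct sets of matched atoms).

2

[NX3;H0]([#6])([#6])[#6] is the SMARTS for a tertiary amine: a trivalent nitrogen with no H, bonded to three carbons.
The molecule carries 2 separate instances of a dimethylamino group (-N(CH3)2) meeting every constraint; each maps to a distinct set of atoms, giving 2 matches.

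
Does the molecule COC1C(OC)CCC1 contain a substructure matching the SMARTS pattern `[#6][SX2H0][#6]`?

No

The pattern [#6][SX2H0][#6] describes an aliphatic sulfur bridging two carbons with no H on the sulfur — a thioether.
The closest candidate here is a methoxy ether (-OCH3), but the bridging atom is O, not S. No other fragment satisfies the full query, so there is no match.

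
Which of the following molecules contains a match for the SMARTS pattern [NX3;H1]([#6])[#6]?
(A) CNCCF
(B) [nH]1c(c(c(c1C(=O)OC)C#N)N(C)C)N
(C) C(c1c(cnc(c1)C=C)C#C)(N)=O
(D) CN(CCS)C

[NX3;H1]([#6])[#6] describes a trivalent nitrogen with one H, bonded to two carbons (a secondary amine).
(A) contains an N-methylamino group (-NHCH3), which satisfies every atom and bond constraint.
(B) has a primary amino group (-NH2) but the nitrogen has H2 and only one carbon neighbour.
(C) has a primary amide (-C(=O)NH2) but the -C(=O)NH2 nitrogen has H2, not H1.
(D) has a dimethylamino group (-N(CH3)2) but the nitrogen has H0, not H1.
So the answer is (A).

A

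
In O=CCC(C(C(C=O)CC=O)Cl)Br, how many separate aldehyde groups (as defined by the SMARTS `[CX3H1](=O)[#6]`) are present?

[CX3H1](=O)[#6] is the SMARTS for an aldehyde: an sp2 carbon with one H, double-bonded to O and single-bonded to carbon.
The molecule carries 3 separate instances of an aldehyde (-CHO) meeting every constraint; each maps to a distinct set of atoms, giving 3 matches.

3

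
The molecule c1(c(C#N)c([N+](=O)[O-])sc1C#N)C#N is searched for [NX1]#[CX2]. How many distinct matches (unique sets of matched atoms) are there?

3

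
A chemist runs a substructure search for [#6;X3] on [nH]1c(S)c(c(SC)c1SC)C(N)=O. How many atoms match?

5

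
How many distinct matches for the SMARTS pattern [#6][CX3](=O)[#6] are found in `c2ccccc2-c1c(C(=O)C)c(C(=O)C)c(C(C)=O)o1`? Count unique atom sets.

3

[#6][CX3](=O)[#6] is the SMARTS for a ketone: a carbonyl carbon (no H) flanked by two carbons.
The molecule carries 3 separate instances of an acetyl/ketone group (-C(=O)CH3) meeting every constraint; each maps to a distinct set of atoms, giving 3 matches.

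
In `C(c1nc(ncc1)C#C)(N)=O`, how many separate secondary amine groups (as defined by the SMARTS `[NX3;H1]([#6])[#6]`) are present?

0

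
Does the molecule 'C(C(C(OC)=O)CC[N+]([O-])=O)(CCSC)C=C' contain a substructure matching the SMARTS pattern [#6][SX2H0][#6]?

The pattern [#6][SX2H0][#6] describes an aliphatic sulfur bridging two carbons with no H on the sulfur — a thioether.
The molecule carries a methylthio ether (-SCH3), whose atoms satisfy every constraint of the query, so the pattern matches.

Yes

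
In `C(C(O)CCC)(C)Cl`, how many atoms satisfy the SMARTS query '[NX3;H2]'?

The query [NX3;H2] means: aliphatic N with 3 total connections, two of them H — an -NH2 nitrogen (amine or amide).
Check the 8 heavy atoms by environment: 2× C (H3, X4) → no; 2× C (H1, X4) → no; 2× C (H2, X4) → no; 1× Cl (H0, X1) → no; 1× O (H1, X2) → no.
No environment satisfies the query, so 0 matching atoms.

0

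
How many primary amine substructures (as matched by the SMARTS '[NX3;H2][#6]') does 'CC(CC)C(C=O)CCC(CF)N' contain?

[NX3;H2][#6] is the SMARTS for a primary amine: a trivalent nitrogen with two H attached to carbon.
Exactly one fragment in the molecule meets all constraints, giving 1 match.

1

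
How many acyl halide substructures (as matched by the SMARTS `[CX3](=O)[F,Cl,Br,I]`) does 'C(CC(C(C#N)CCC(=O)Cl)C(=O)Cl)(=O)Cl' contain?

3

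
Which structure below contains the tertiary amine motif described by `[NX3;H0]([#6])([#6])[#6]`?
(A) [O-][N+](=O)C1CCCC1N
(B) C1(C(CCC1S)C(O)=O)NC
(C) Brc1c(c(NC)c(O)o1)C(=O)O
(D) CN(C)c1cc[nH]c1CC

D

[NX3;H0]([#6])([#6])[#6] describes a trivalent nitrogen with no H, bonded to three carbons (a tertiary amine).
(A) has a primary amino group (-NH2) but the nitrogen has H2, not H0 with three carbons.
(B) has an N-methylamino group (-NHCH3) but the nitrogen still has one H (H1), not H0.
(C) has an N-methylamino group (-NHCH3) but the nitrogen still has one H (H1), not H0.
(D) contains a dimethylamino group (-N(CH3)2), which satisfies every atom and bond constraint.
So the answer is (D).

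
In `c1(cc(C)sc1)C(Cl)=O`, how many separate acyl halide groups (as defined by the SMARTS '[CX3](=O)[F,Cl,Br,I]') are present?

[CX3](=O)[F,Cl,Br,I] is the SMARTS for an acyl halide: a carbonyl carbon bonded to a halogen.
Exactly one fragment in the molecule meets all constraints, giving 1 match.

1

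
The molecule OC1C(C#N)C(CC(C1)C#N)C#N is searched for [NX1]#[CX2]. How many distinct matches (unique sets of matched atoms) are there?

[NX1]#[CX2] is the SMARTS for a nitrile: a nitrogen triple-bonded to a two-connected carbon.
The molecule carries 3 separate instances of a nitrile (-C#N) meeting every constraint; each maps to a distinct set of atoms, giving 3 matches.

3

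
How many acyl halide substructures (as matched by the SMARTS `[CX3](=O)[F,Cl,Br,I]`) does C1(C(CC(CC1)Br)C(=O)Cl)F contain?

1

[CX3](=O)[F,Cl,Br,I] is the SMARTS for an acyl halide: a carbonyl carbon bonded to a halogen.
Exactly one fragment in the molecule meets all constraints, giving 1 match.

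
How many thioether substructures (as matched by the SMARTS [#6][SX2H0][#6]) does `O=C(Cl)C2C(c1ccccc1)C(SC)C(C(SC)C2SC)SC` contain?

4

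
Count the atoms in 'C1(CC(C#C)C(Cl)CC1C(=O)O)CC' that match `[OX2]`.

1

The query [OX2] means: aliphatic oxygen with two total connections — ether, hydroxyl, or ester single-bond O.
Check the 14 heavy atoms by environment: 8× C (X4) → no; 2× C (X2) → no; 1× C (X3) → no; 1× O (X1) → no; 1× O (X2) → match; 1× Cl (X1) → no.
That gives 1 matching atom.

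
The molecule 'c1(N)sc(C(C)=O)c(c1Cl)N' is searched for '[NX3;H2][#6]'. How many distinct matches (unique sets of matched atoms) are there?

[NX3;H2][#6] is the SMARTS for a primary amine: a trivalent nitrogen with two H attached to carbon.
The molecule carries 2 separate instances of a primary amino group (-NH2) meeting every constraint; each maps to a distinct set of atoms, giving 2 matches.

2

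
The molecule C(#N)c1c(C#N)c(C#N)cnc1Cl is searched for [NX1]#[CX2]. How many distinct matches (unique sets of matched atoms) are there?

3

[NX1]#[CX2] is the SMARTS for a nitrile: a nitrogen triple-bonded to a two-connected carbon.
The molecule carries 3 separate instances of a nitrile (-C#N) meeting every constraint; each maps to a distinct set of atoms, giving 3 matches.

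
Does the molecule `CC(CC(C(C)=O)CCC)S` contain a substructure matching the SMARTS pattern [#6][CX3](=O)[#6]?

The pattern [#6][CX3](=O)[#6] describes a carbonyl carbon (no H) flanked by two carbons — a ketone.
The molecule carries an acetyl/ketone group (-C(=O)CH3), whose atoms satisfy every constraint of the query, so the pattern matches.

Yes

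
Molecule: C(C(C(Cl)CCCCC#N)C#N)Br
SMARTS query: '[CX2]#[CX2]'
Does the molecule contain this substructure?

The pattern [CX2]#[CX2] describes a carbon-carbon triple bond — an alkyne.
The closest candidate here is a nitrile (-C#N), but the triple bond is C#N, not C#C. No other fragment satisfies the full query, so there is no match.

No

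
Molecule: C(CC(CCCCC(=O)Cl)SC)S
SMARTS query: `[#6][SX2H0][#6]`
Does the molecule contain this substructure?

Yes

The pattern [#6][SX2H0][#6] describes an aliphatic sulfur bridging two carbons with no H on the sulfur — a thioether.
The molecule carries a methylthio ether (-SCH3), whose atoms satisfy every constraint of the query, so the pattern matches.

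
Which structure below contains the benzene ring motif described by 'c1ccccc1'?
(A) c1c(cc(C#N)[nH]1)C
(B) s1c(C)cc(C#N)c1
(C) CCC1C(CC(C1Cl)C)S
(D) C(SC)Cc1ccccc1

c1ccccc1 describes six aromatic carbons in a ring (a benzene ring).
(A) has a methyl group (-CH3) but no six-membered all-carbon aromatic ring is present.
(B) has a methyl group (-CH3) but no six-membered all-carbon aromatic ring is present.
(C) has a methyl group (-CH3) but no six-membered all-carbon aromatic ring is present.
(D) contains a phenyl ring, which satisfies every atom and bond constraint.
So the answer is (D).

D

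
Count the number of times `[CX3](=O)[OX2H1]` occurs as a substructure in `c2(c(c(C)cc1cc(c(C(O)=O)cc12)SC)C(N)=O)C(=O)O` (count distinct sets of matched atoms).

[CX3](=O)[OX2H1] is the SMARTS for a carboxylic acid: an sp2 carbon double-bonded to O and single-bonded to an -OH oxygen.
The molecule carries 2 separate instances of a carboxylic acid group (-C(=O)OH) meeting every constraint; each maps to a distinct set of atoms, giving 2 matches.

2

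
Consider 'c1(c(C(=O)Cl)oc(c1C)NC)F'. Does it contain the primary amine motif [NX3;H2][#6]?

No

The pattern [NX3;H2][#6] describes a trivalent nitrogen with two H attached to carbon — a primary amine.
The closest candidate here is an N-methylamino group (-NHCH3), but the nitrogen bears two carbons and only one H (H1), not H2. No other fragment satisfies the full query, so there is no match.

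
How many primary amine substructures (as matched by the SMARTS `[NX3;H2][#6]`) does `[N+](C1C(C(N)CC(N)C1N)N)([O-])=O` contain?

[NX3;H2][#6] is the SMARTS for a primary amine: a trivalent nitrogen with two H attached to carbon.
The molecule carries 4 separate instances of a primary amino group (-NH2) meeting every constraint; each maps to a distinct set of atoms, giving 4 matches.

4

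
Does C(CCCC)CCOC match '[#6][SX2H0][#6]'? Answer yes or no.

No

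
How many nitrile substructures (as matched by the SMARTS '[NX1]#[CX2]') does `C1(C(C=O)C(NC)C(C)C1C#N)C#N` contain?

2

[NX1]#[CX2] is the SMARTS for a nitrile: a nitrogen triple-bonded to a two-connected carbon.
The molecule carries 2 separate instances of a nitrile (-C#N) meeting every constraint; each maps to a distinct set of atoms, giving 2 matches.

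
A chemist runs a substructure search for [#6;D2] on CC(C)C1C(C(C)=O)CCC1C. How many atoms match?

2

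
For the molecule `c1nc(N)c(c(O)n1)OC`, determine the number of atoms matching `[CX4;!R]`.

1

The query [CX4;!R] means: aliphatic carbon with four total connections, not in a ring.
Check the 10 heavy atoms by environment: 2× n (aromatic, X2, in 6-ring) → no; 4× c (aromatic, X3, in 6-ring) → no; 2× O (X2, acyclic) → no; 1× C (X4, acyclic) → match; 1× N (X3, acyclic) → no.
That gives 1 matching atom.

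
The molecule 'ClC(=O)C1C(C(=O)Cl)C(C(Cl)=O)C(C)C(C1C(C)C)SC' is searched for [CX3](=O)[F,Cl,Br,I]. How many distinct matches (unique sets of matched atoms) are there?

3

[CX3](=O)[F,Cl,Br,I] is the SMARTS for an acyl halide: a carbonyl carbon bonded to a halogen.
The molecule carries 3 separate instances of an acyl chloride (-C(=O)Cl) meeting every constraint; each maps to a distinct set of atoms, giving 3 matches.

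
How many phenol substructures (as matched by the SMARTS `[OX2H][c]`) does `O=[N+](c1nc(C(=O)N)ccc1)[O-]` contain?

[OX2H][c] is the SMARTS for a phenol: a hydroxyl oxygen attached to an aromatic carbon.
No fragment in the molecule satisfies every constraint, giving 0 matches.

0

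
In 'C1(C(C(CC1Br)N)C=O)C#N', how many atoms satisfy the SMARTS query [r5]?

5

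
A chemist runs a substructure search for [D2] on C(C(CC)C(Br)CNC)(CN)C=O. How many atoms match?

5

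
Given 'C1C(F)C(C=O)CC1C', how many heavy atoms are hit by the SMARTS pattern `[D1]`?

3

The query [D1] means: atom with exactly one heavy-atom neighbour (degree 1).
Check the 9 heavy atoms by environment: 3× C (D3) → no; 3× C (D2) → no; 1× F (D1) → match; 1× C (D1) → match; 1× O (D1) → match.
Summing the matching environments: 1 + 1 + 1 = 3 matching atoms.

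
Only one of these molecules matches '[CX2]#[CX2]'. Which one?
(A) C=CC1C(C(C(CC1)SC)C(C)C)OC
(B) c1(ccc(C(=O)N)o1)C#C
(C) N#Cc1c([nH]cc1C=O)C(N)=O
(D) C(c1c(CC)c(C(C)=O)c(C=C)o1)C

[CX2]#[CX2] describes a carbon-carbon triple bond (an alkyne).
(A) has a vinyl group (-CH=CH2) but the C=C is a double bond; both carbons are CX3, not CX2.
(B) contains an ethynyl group (-C#CH), which satisfies every atom and bond constraint.
(C) has a nitrile (-C#N) but the triple bond is C#N, not C#C.
(D) has a vinyl group (-CH=CH2) but the C=C is a double bond; both carbons are CX3, not CX2.
So the answer is (B).

B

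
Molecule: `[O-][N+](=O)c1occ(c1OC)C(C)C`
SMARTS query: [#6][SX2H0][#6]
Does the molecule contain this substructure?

No

The pattern [#6][SX2H0][#6] describes an aliphatic sulfur bridging two carbons with no H on the sulfur — a thioether.
The closest candidate here is a methoxy ether (-OCH3), but the bridging atom is O, not S. No other fragment satisfies the full query, so there is no match.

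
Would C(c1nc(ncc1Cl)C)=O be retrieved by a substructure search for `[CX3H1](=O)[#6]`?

Yes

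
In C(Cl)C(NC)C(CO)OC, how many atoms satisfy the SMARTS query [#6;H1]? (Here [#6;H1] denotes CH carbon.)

2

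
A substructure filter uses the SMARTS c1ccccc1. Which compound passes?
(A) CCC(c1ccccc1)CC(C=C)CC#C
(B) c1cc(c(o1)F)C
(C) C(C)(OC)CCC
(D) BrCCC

A

c1ccccc1 describes six aromatic carbons in a ring (a benzene ring).
(A) contains a phenyl ring, which satisfies every atom and bond constraint.
(B) has a methyl group (-CH3) but no six-membered all-carbon aromatic ring is present.
(C) has a methyl group (-CH3) but no six-membered all-carbon aromatic ring is present.
(D) has a methyl group (-CH3) but no six-membered all-carbon aromatic ring is present.
So the answer is (A).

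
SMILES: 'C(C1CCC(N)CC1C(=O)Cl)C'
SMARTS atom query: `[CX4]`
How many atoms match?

8

The query [CX4] means: C with X4: aliphatic carbon with exactly 4 total connections (bonds + H).
Check the 12 heavy atoms by environment: 8× C (X4) → match; 1× C (X3) → no; 1× O (X1) → no; 1× Cl (X1) → no; 1× N (X3) → no.
That gives 8 matching atoms.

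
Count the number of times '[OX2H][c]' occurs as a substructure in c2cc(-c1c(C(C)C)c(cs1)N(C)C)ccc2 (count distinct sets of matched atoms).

[OX2H][c] is the SMARTS for a phenol: a hydroxyl oxygen attached to an aromatic carbon.
No fragment in the molecule satisfies every constraint, giving 0 matches.

0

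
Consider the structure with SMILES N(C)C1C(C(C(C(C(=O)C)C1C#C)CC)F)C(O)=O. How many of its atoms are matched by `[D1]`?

8

The query [D1] means: atom with exactly one heavy-atom neighbour (degree 1).
Check the 19 heavy atoms by environment: 8× C (D3) → no; 3× O (D1) → match; 1× F (D1) → match; 1× N (D2) → no; 4× C (D1) → match; 2× C (D2) → no.
Summing the matching environments: 3 + 1 + 4 = 8 matching atoms.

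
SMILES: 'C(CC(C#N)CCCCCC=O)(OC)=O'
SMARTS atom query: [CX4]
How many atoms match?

8

The query [CX4] means: C with X4: aliphatic carbon with exactly 4 total connections (bonds + H).
Check the 15 heavy atoms by environment: 8× C (X4) → match; 2× C (X3) → no; 2× O (X1) → no; 1× C (X2) → no; 1× N (X1) → no; 1× O (X2) → no.
That gives 8 matching atoms.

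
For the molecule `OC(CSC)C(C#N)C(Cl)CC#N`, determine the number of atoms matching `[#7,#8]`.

3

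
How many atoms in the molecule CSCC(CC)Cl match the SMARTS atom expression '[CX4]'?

Check the 7 heavy atoms by environment: 5× C (X4) → match; 1× S (X2) → no; 1× Cl (X1) → no.
That gives 5 matching atoms.

5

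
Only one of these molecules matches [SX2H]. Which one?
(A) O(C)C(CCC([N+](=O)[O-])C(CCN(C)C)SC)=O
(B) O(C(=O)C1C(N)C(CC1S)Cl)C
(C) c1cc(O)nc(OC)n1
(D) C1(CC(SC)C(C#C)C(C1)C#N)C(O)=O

B

[SX2H] describes an aliphatic sulfur with two connections, one being H (a thiol).
(A) has a methylthio ether (-SCH3) but the sulfur has H0 (bonded to two carbons), not H1.
(B) contains a thiol (-SH), which satisfies every atom and bond constraint.
(C) has a hydroxyl group (-OH) but it is an -OH, not an -SH.
(D) has a methylthio ether (-SCH3) but the sulfur has H0 (bonded to two carbons), not H1.
So the answer is (B).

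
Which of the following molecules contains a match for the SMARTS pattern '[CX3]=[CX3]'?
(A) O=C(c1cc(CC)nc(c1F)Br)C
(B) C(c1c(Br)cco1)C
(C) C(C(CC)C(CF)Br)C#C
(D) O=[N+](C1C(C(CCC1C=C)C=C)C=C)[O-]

D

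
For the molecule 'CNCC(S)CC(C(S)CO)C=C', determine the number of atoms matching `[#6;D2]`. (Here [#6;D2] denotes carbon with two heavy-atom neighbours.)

4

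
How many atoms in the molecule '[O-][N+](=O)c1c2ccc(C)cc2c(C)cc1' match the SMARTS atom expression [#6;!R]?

2

Check the 15 heavy atoms by environment: 10× c (aromatic, in 6-ring) → no; 2× C (acyclic) → match; 1× N (charge +1, acyclic) → no; 1× O (charge -1, acyclic) → no; 1× O (acyclic) → no.
That gives 2 matching atoms.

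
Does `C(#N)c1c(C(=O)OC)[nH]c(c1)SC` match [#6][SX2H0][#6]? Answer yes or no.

The pattern [#6][SX2H0][#6] describes an aliphatic sulfur bridging two carbons with no H on the sulfur — a thioether.
The molecule carries a methylthio ether (-SCH3), whose atoms satisfy every constraint of the query, so the pattern matches.

Yes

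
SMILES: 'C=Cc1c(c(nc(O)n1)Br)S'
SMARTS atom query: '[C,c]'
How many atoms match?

6

Check the 11 heavy atoms by environment: 2× n (aromatic) → no; 4× c (aromatic) → match; 2× C → match; 1× O → no; 1× S → no; 1× Br → no.
Summing the matching environments: 4 + 2 = 6 matching atoms.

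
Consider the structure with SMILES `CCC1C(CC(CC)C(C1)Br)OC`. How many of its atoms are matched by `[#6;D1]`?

Check the 13 heavy atoms by environment: 4× C (D3) → no; 4× C (D2) → no; 3× C (D1) → match; 1× O (D2) → no; 1× Br (D1) → no.
That gives 3 matching atoms.

3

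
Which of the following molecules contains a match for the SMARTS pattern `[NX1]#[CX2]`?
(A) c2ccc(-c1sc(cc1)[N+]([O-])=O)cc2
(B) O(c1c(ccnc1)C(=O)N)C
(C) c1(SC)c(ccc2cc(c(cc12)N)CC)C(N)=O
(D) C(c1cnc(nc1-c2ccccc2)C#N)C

[NX1]#[CX2] describes a nitrogen triple-bonded to a two-connected carbon (a nitrile).
(A) has a nitro group (-[N+](=O)[O-]) but there is no C#N triple bond.
(B) has a primary amide (-C(=O)NH2) but the nitrogen is NX3, not NX1.
(C) has a primary amide (-C(=O)NH2) but the nitrogen is NX3, not NX1.
(D) contains a nitrile (-C#N), which satisfies every atom and bond constraint.
So the answer is (D).

D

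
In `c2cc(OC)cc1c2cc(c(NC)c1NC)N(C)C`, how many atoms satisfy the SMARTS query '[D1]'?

5

Check the 19 heavy atoms by environment: 6× c (aromatic, D3) → no; 4× c (aromatic, D2) → no; 2× N (D2) → no; 5× C (D1) → match; 1× N (D3) → no; 1× O (D2) → no.
That gives 5 matching atoms.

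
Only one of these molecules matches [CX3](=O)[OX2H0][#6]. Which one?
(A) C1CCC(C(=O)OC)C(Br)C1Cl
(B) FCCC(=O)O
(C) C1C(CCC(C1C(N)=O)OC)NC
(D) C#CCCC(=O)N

[CX3](=O)[OX2H0][#6] describes a carbonyl carbon bonded to an oxygen that is itself bonded to carbon (no H on that O) (an ester).
(A) contains a methyl-ester group (-C(=O)OCH3), which satisfies every atom and bond constraint.
(B) has a carboxylic acid group (-C(=O)OH) but the singly-bonded O carries H (OX2H1, not H0).
(C) has a primary amide (-C(=O)NH2) but the carbonyl is bonded to N, not to an O-C linkage.
(D) has a primary amide (-C(=O)NH2) but the carbonyl is bonded to N, not to an O-C linkage.
So the answer is (A).

A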